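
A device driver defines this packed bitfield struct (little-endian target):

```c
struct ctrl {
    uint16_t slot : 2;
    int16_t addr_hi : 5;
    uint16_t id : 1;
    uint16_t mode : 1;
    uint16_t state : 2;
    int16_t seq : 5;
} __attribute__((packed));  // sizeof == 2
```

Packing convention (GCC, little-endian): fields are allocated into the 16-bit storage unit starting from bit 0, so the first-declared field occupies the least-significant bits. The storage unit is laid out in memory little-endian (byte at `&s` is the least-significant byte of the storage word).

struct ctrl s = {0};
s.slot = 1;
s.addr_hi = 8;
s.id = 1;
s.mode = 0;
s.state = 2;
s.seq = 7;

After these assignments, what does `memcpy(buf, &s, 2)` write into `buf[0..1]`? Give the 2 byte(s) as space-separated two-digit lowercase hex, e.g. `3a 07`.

a1 3c

[0+:2] slot=1 & 0x3 = 0x1; word=0x0001
[2+:5] addr_hi=8 & 0x1f = 0x8; word=0x0021
[7+:1] id=1 & 0x1 = 0x1; word=0x00a1
[8+:1] mode=0 & 0x1 = 0x0; word=0x00a1
[9+:2] state=2 & 0x3 = 0x2; word=0x04a1
[11+:5] seq=7 & 0x1f = 0x7; word=0x3ca1
word = 0x3ca1 → little-endian bytes:
  [0]=0xa1  [1]=0x3c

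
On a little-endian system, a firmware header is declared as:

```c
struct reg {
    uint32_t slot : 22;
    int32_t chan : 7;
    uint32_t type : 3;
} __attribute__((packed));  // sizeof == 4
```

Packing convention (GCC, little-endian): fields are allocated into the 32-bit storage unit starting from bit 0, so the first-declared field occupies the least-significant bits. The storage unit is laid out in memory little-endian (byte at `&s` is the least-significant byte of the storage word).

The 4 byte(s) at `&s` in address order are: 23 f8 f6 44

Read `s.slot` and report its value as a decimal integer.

3602467

[0]=0x23 [1]=0xf8 [2]=0xf6 [3]=0x44 (little-endian) → word 0x44f6f823
slot [0+:22] = (word>>0) & 0x3fffff = 3602467  ←
chan [22+:7] = (word>>22) & 0x7f = 19
type [29+:3] = (word>>29) & 0x7 = 2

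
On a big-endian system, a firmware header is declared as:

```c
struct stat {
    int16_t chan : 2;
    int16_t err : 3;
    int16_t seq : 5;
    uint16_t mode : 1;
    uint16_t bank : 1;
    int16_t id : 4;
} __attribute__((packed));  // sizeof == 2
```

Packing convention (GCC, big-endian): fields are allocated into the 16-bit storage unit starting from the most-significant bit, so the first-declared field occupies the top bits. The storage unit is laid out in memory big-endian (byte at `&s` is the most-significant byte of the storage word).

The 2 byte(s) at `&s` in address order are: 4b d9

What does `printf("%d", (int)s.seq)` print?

[0]=0x4b [1]=0xd9 (big-endian) → word 0x4bd9
chan [14+:2] = (word>>14) & 0x3 = 1
err [11+:3] = (word>>11) & 0x7 = 1
seq [6+:5] = (word>>6) & 0x1f = 15  ←
mode [5+:1] = (word>>5) & 0x1 = 0
bank [4+:1] = (word>>4) & 0x1 = 1
id [0+:4] = (word>>0) & 0xf = 9
seq signed 5b, MSB=0: value = 15

15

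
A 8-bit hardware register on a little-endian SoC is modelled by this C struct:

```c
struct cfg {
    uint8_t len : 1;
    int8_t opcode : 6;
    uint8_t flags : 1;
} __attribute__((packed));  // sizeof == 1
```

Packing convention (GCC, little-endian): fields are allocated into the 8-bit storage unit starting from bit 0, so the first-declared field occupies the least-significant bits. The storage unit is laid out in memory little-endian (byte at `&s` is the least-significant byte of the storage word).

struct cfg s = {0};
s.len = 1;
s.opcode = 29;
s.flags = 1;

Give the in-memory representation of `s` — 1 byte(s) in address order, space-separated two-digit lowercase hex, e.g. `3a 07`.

bb

len:1 = 1 → 0x1 << 0 → word 0x01
opcode:6 = 29 → 0x1d << 1 → word 0x3b
flags:1 = 1 → 0x1 << 7 → word 0xbb
word = 0xbb → little-endian bytes:
  [0]=0xbb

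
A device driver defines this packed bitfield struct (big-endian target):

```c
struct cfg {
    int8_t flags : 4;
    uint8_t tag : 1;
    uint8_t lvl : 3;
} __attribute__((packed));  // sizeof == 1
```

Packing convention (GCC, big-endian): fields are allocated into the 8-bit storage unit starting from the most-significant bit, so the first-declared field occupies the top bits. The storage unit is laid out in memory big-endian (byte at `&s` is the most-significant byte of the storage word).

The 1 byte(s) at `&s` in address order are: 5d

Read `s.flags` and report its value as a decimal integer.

[0]=0x5d (big-endian) → word 0x5d
flags:4 @ bit 4 → (0x5d>>4)&0xf = 0x5  ←
tag:1 @ bit 3 → (0x5d>>3)&0x1 = 0x1
lvl:3 @ bit 0 → (0x5d>>0)&0x7 = 0x5
flags signed 4b, MSB=0: value = 5

5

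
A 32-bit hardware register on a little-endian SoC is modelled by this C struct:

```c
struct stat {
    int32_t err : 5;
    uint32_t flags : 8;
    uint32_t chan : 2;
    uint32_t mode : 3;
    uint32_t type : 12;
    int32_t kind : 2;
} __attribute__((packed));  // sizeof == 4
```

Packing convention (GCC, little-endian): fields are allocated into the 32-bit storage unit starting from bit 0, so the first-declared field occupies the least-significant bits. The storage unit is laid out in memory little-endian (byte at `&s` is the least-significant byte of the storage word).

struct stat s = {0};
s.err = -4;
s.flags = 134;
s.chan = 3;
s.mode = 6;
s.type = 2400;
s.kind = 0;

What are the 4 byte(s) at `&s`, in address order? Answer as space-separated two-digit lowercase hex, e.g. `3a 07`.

dc 70 83 25

[0+:5] err=-4 & 0x1f = 0x1c; word=0x0000001c
[5+:8] flags=134 & 0xff = 0x86; word=0x000010dc
[13+:2] chan=3 & 0x3 = 0x3; word=0x000070dc
[15+:3] mode=6 & 0x7 = 0x6; word=0x000370dc
[18+:12] type=2400 & 0xfff = 0x960; word=0x258370dc
[30+:2] kind=0 & 0x3 = 0x0; word=0x258370dc
word = 0x258370dc → little-endian bytes:
  [0]=0xdc  [1]=0x70  [2]=0x83  [3]=0x25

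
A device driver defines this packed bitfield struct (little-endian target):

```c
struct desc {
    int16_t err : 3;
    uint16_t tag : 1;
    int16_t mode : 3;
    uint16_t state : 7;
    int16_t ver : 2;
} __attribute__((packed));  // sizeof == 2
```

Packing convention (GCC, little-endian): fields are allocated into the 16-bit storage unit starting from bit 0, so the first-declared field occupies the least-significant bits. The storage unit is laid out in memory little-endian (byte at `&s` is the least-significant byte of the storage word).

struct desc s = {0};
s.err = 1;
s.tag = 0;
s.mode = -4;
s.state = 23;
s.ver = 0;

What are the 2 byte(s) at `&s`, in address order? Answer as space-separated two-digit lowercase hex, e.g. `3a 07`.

err:3 = 1 → 0x1 << 0 → word 0x0001
tag:1 = 0 → 0x0 << 3 → word 0x0001
mode:3 = -4 → 0x4 << 4 → word 0x0041
state:7 = 23 → 0x17 << 7 → word 0x0bc1
ver:2 = 0 → 0x0 << 14 → word 0x0bc1
word = 0x0bc1 → little-endian bytes:
  [0]=0xc1  [1]=0x0b

c1 0b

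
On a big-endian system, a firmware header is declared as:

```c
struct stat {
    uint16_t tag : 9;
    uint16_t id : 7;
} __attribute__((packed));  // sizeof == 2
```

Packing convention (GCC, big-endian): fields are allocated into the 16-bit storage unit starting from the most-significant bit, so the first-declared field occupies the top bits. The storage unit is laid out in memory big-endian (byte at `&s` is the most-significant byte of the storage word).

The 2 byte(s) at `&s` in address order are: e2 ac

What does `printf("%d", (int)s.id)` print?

44

[0]=0xe2 [1]=0xac (big-endian) → word 0xe2ac
tag:9 @ bit 7 → (0xe2ac>>7)&0x1ff = 0x1c5
id:7 @ bit 0 → (0xe2ac>>0)&0x7f = 0x2c  ←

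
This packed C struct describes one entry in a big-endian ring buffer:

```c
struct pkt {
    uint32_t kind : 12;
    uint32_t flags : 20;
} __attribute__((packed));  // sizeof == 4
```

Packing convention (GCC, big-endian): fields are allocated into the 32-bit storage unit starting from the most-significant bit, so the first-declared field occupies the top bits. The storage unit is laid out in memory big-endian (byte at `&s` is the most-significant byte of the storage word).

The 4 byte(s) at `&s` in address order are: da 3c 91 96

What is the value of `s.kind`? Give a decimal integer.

[0]=0xda [1]=0x3c [2]=0x91 [3]=0x96 (big-endian) → word 0xda3c9196
kind:12 @ bit 20 → (0xda3c9196>>20)&0xfff = 0xda3  ←
flags:20 @ bit 0 → (0xda3c9196>>0)&0xfffff = 0xc9196

3491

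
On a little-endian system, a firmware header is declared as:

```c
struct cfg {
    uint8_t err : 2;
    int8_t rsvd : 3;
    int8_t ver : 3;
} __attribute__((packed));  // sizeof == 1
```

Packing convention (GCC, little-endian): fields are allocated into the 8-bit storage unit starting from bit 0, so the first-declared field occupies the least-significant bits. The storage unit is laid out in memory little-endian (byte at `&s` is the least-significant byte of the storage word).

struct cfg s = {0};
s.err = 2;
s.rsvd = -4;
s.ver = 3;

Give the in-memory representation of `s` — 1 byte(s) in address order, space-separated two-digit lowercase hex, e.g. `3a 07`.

72

err:2 = 2 → 0x2 << 0 → word 0x02
rsvd:3 = -4 → 0x4 << 2 → word 0x12
ver:3 = 3 → 0x3 << 5 → word 0x72
word = 0x72 → little-endian bytes:
  [0]=0x72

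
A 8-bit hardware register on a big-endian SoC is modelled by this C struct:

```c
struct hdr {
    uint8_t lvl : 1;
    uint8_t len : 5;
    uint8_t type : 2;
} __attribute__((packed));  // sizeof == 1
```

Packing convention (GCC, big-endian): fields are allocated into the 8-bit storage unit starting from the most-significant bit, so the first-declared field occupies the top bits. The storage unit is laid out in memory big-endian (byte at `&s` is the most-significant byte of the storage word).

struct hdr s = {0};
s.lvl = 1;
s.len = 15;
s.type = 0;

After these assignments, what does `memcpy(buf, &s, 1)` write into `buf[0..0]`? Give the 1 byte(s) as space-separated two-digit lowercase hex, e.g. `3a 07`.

[7+:1] lvl=1 & 0x1 = 0x1; word=0x80
[2+:5] len=15 & 0x1f = 0xf; word=0xbc
[0+:2] type=0 & 0x3 = 0x0; word=0xbc
word = 0xbc → big-endian bytes:
  [0]=0xbc

bc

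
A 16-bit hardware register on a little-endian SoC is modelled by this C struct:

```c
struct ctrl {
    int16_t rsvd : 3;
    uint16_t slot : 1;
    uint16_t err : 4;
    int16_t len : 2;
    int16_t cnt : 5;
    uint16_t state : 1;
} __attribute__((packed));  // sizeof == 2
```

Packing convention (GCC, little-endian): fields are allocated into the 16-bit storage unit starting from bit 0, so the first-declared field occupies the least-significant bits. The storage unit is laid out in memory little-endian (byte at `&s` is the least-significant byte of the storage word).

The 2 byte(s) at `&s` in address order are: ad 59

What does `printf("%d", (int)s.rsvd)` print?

[0]=0xad [1]=0x59 (little-endian) → word 0x59ad
rsvd [0+:3] = (word>>0) & 0x7 = 5  ←
slot [3+:1] = (word>>3) & 0x1 = 1
err [4+:4] = (word>>4) & 0xf = 10
len [8+:2] = (word>>8) & 0x3 = 1
cnt [10+:5] = (word>>10) & 0x1f = 22
state [15+:1] = (word>>15) & 0x1 = 0
rsvd signed 3b, MSB=1: 5 - 8 = -3

-3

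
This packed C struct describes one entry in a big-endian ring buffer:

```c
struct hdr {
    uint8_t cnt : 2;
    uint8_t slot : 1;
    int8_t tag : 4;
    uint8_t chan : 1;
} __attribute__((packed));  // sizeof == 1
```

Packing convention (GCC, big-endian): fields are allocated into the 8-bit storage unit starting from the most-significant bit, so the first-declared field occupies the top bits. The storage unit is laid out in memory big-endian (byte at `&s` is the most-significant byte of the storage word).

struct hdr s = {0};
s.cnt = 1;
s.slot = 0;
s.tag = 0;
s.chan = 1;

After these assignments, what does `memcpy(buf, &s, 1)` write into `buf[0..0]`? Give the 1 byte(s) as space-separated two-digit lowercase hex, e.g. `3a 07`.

41

[6+:2] cnt=1 & 0x3 = 0x1; word=0x40
[5+:1] slot=0 & 0x1 = 0x0; word=0x40
[1+:4] tag=0 & 0xf = 0x0; word=0x40
[0+:1] chan=1 & 0x1 = 0x1; word=0x41
word = 0x41 → big-endian bytes:
  [0]=0x41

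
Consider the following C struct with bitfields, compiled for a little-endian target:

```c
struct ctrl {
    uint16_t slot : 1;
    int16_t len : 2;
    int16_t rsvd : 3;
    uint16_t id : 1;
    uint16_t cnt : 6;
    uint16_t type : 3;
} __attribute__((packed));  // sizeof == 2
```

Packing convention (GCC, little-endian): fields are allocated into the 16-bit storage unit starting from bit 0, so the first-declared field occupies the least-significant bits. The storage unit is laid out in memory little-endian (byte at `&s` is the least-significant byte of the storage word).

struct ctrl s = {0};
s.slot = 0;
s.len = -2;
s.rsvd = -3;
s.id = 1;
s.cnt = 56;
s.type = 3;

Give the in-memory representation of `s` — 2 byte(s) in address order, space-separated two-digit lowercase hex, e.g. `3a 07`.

slot:1 = 0 → 0x0 << 0 → word 0x0000
len:2 = -2 → 0x2 << 1 → word 0x0004
rsvd:3 = -3 → 0x5 << 3 → word 0x002c
id:1 = 1 → 0x1 << 6 → word 0x006c
cnt:6 = 56 → 0x38 << 7 → word 0x1c6c
type:3 = 3 → 0x3 << 13 → word 0x7c6c
word = 0x7c6c → little-endian bytes:
  [0]=0x6c  [1]=0x7c

6c 7c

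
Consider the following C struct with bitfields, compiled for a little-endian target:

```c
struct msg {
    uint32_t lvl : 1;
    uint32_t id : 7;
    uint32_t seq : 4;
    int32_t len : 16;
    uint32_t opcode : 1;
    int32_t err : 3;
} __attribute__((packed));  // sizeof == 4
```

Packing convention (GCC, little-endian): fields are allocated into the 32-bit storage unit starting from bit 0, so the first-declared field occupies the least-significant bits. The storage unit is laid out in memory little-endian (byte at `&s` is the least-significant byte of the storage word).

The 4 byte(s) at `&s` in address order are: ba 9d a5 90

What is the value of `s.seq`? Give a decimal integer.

[0]=0xba [1]=0x9d [2]=0xa5 [3]=0x90 (little-endian) → word 0x90a59dba
lvl [0+:1] = (word>>0) & 0x1 = 0
id [1+:7] = (word>>1) & 0x7f = 93
seq [8+:4] = (word>>8) & 0xf = 13  ←
len [12+:16] = (word>>12) & 0xffff = 2649
opcode [28+:1] = (word>>28) & 0x1 = 1
err [29+:3] = (word>>29) & 0x7 = 4

13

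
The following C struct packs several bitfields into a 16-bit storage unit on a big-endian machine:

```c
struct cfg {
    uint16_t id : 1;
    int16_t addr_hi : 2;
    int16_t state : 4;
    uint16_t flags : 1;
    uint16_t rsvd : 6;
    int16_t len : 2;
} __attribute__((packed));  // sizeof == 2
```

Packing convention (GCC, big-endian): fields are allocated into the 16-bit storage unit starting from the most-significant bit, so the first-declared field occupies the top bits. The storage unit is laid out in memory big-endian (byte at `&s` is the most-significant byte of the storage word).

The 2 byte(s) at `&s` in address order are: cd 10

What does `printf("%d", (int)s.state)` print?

[0]=0xcd [1]=0x10 (big-endian) → word 0xcd10
id [15+:1] = (word>>15) & 0x1 = 1
addr_hi [13+:2] = (word>>13) & 0x3 = 2
state [9+:4] = (word>>9) & 0xf = 6  ←
flags [8+:1] = (word>>8) & 0x1 = 1
rsvd [2+:6] = (word>>2) & 0x3f = 4
len [0+:2] = (word>>0) & 0x3 = 0
state signed 4b, MSB=0: value = 6

6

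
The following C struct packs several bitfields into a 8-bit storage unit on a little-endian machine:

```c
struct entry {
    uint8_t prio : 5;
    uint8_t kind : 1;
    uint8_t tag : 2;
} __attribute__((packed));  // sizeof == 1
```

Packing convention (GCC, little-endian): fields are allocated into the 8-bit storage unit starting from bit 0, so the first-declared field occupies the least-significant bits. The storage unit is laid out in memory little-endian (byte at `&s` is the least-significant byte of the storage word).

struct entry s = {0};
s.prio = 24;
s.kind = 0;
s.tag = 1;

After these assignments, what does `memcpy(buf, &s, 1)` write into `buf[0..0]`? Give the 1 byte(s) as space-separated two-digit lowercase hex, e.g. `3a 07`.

58

[0+:5] prio=24 & 0x1f = 0x18; word=0x18
[5+:1] kind=0 & 0x1 = 0x0; word=0x18
[6+:2] tag=1 & 0x3 = 0x1; word=0x58
word = 0x58 → little-endian bytes:
  [0]=0x58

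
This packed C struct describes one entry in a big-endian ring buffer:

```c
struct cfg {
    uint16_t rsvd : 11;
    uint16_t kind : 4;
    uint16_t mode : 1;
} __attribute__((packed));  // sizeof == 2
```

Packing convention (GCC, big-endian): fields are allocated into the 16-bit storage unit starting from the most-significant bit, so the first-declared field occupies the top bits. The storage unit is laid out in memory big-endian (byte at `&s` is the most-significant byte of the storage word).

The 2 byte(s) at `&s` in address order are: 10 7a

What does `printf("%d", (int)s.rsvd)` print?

[0]=0x10 [1]=0x7a (big-endian) → word 0x107a
rsvd [5+:11] = (word>>5) & 0x7ff = 131  ←
kind [1+:4] = (word>>1) & 0xf = 13
mode [0+:1] = (word>>0) & 0x1 = 0

131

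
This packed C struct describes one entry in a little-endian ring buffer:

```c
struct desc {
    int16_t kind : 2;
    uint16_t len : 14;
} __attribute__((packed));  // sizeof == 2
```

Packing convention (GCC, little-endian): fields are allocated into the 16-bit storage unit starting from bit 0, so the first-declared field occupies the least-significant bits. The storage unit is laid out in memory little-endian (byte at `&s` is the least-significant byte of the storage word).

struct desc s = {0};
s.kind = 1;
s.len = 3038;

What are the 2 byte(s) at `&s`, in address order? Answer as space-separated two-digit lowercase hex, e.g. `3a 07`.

[0+:2] kind=1 & 0x3 = 0x1; word=0x0001
[2+:14] len=3038 & 0x3fff = 0xbde; word=0x2f79
word = 0x2f79 → little-endian bytes:
  [0]=0x79  [1]=0x2f

79 2f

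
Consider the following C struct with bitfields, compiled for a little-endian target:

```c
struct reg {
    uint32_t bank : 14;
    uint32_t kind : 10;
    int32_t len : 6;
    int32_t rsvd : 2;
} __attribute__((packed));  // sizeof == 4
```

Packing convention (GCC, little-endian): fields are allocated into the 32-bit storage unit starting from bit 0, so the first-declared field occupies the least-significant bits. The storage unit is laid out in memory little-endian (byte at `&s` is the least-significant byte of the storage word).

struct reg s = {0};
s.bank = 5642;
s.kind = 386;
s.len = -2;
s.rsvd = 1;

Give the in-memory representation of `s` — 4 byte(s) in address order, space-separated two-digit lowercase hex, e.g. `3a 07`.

bank (14b) val=5642 bits=0x160a at bit 0: 0x0000160a
kind (10b) val=386 bits=0x182 at bit 14: 0x0060960a
len (6b) val=-2 bits=0x3e at bit 24: 0x3e60960a
rsvd (2b) val=1 bits=0x1 at bit 30: 0x7e60960a
word = 0x7e60960a → little-endian bytes:
  [0]=0x0a  [1]=0x96  [2]=0x60  [3]=0x7e

0a 96 60 7e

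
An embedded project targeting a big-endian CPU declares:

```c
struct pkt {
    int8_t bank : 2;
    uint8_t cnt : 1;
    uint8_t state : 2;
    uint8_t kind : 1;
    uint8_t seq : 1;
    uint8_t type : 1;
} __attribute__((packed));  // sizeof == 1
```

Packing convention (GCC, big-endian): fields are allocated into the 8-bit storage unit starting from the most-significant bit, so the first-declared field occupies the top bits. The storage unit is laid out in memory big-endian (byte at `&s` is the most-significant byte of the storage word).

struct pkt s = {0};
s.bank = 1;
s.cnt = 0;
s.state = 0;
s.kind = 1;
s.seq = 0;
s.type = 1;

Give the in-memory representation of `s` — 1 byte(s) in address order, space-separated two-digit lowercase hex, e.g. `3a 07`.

bank:2 = 1 → 0x1 << 6 → word 0x40
cnt:1 = 0 → 0x0 << 5 → word 0x40
state:2 = 0 → 0x0 << 3 → word 0x40
kind:1 = 1 → 0x1 << 2 → word 0x44
seq:1 = 0 → 0x0 << 1 → word 0x44
type:1 = 1 → 0x1 << 0 → word 0x45
word = 0x45 → big-endian bytes:
  [0]=0x45

45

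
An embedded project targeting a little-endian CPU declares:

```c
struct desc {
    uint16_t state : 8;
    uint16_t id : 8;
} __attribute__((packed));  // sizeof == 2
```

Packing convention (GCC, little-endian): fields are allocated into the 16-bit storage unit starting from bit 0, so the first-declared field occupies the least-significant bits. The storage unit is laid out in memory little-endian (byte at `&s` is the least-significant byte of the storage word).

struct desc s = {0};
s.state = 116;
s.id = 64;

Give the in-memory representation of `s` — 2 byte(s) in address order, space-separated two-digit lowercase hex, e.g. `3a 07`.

state (8b) val=116 bits=0x74 at bit 0: 0x0074
id (8b) val=64 bits=0x40 at bit 8: 0x4074
word = 0x4074 → little-endian bytes:
  [0]=0x74  [1]=0x40

74 40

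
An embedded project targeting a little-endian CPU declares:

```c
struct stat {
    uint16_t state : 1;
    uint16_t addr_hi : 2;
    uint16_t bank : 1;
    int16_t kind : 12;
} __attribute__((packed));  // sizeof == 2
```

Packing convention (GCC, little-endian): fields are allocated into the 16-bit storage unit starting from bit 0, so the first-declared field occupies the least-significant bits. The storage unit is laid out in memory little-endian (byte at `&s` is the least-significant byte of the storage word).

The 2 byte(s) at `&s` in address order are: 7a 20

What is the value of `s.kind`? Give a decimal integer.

[0]=0x7a [1]=0x20 (little-endian) → word 0x207a
state:1 @ bit 0 → (0x207a>>0)&0x1 = 0x0
addr_hi:2 @ bit 1 → (0x207a>>1)&0x3 = 0x1
bank:1 @ bit 3 → (0x207a>>3)&0x1 = 0x1
kind:12 @ bit 4 → (0x207a>>4)&0xfff = 0x207  ←
kind signed 12b, MSB=0: value = 519

519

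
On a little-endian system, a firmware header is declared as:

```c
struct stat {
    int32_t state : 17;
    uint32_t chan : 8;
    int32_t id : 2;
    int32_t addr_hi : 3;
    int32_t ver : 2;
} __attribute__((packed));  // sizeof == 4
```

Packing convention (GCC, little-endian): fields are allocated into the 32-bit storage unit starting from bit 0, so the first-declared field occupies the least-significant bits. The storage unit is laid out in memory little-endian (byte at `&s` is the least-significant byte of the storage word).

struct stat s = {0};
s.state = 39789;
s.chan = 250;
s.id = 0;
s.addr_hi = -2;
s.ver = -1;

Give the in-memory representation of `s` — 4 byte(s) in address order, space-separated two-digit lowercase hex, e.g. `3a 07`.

6d 9b f4 f1

state:17 = 39789 → 0x9b6d << 0 → word 0x00009b6d
chan:8 = 250 → 0xfa << 17 → word 0x01f49b6d
id:2 = 0 → 0x0 << 25 → word 0x01f49b6d
addr_hi:3 = -2 → 0x6 << 27 → word 0x31f49b6d
ver:2 = -1 → 0x3 << 30 → word 0xf1f49b6d
word = 0xf1f49b6d → little-endian bytes:
  [0]=0x6d  [1]=0x9b  [2]=0xf4  [3]=0xf1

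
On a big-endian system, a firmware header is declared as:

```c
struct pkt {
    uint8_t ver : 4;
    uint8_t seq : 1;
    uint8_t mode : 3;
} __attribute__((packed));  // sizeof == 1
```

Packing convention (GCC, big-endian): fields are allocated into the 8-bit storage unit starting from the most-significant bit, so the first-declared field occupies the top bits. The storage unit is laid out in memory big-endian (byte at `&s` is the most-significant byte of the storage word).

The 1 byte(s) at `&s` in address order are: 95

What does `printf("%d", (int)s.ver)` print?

9

[0]=0x95 (big-endian) → word 0x95
ver:4 @ bit 4 → (0x95>>4)&0xf = 0x9  ←
seq:1 @ bit 3 → (0x95>>3)&0x1 = 0x0
mode:3 @ bit 0 → (0x95>>0)&0x7 = 0x5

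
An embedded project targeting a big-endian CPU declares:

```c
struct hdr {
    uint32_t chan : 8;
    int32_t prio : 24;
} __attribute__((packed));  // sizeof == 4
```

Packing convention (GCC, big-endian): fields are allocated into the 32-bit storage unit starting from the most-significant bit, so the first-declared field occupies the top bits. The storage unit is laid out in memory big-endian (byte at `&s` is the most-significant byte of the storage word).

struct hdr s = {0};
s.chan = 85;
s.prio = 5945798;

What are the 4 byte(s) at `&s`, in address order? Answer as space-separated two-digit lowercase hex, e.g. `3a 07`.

chan (8b) val=85 bits=0x55 at bit 24: 0x55000000
prio (24b) val=5945798 bits=0x5ab9c6 at bit 0: 0x555ab9c6
word = 0x555ab9c6 → big-endian bytes:
  [0]=0x55  [1]=0x5a  [2]=0xb9  [3]=0xc6

55 5a b9 c6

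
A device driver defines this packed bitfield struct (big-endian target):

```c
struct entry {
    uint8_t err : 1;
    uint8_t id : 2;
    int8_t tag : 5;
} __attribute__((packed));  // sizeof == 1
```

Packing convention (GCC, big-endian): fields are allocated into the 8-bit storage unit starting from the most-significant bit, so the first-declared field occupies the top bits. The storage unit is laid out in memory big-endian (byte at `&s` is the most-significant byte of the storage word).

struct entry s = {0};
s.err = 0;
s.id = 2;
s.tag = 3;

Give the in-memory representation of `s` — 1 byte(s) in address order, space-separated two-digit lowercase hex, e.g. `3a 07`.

[7+:1] err=0 & 0x1 = 0x0; word=0x00
[5+:2] id=2 & 0x3 = 0x2; word=0x40
[0+:5] tag=3 & 0x1f = 0x3; word=0x43
word = 0x43 → big-endian bytes:
  [0]=0x43

43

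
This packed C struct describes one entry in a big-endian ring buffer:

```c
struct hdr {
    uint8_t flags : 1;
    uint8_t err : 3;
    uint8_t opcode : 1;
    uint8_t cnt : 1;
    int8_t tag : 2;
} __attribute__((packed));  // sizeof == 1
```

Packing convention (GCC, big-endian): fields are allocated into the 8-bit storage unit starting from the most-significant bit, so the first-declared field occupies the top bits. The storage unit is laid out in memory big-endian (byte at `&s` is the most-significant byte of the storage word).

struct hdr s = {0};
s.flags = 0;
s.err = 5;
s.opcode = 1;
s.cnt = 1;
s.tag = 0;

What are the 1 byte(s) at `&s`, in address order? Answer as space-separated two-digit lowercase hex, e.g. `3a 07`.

[7+:1] flags=0 & 0x1 = 0x0; word=0x00
[4+:3] err=5 & 0x7 = 0x5; word=0x50
[3+:1] opcode=1 & 0x1 = 0x1; word=0x58
[2+:1] cnt=1 & 0x1 = 0x1; word=0x5c
[0+:2] tag=0 & 0x3 = 0x0; word=0x5c
word = 0x5c → big-endian bytes:
  [0]=0x5c

5c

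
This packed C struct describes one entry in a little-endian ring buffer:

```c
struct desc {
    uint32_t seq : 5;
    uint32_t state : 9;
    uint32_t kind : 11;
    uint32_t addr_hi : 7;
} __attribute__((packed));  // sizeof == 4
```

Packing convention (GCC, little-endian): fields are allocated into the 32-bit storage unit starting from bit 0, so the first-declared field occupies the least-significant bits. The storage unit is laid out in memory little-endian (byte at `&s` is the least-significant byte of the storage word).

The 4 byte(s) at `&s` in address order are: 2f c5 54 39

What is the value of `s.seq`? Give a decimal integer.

15

[0]=0x2f [1]=0xc5 [2]=0x54 [3]=0x39 (little-endian) → word 0x3954c52f
seq:5 @ bit 0 → (0x3954c52f>>0)&0x1f = 0xf  ←
state:9 @ bit 5 → (0x3954c52f>>5)&0x1ff = 0x29
kind:11 @ bit 14 → (0x3954c52f>>14)&0x7ff = 0x553
addr_hi:7 @ bit 25 → (0x3954c52f>>25)&0x7f = 0x1c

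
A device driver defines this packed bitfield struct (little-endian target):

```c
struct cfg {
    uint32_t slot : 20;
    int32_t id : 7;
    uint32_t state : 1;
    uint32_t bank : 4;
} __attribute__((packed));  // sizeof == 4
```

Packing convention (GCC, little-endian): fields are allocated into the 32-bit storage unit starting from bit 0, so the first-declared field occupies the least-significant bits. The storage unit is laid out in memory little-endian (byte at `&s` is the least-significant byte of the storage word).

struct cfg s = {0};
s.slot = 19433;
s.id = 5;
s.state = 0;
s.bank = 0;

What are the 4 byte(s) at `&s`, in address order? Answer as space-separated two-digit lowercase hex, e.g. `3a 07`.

e9 4b 50 00

slot:20 = 19433 → 0x4be9 << 0 → word 0x00004be9
id:7 = 5 → 0x5 << 20 → word 0x00504be9
state:1 = 0 → 0x0 << 27 → word 0x00504be9
bank:4 = 0 → 0x0 << 28 → word 0x00504be9
word = 0x00504be9 → little-endian bytes:
  [0]=0xe9  [1]=0x4b  [2]=0x50  [3]=0x00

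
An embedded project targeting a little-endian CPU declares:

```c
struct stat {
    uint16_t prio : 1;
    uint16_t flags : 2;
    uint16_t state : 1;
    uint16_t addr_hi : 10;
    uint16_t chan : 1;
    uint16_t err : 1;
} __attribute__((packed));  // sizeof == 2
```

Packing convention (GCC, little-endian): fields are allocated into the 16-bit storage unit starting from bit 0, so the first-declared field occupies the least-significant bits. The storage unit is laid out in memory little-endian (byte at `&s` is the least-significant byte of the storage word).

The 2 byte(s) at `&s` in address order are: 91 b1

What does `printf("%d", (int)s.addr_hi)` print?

793

[0]=0x91 [1]=0xb1 (little-endian) → word 0xb191
prio [0+:1] = (word>>0) & 0x1 = 1
flags [1+:2] = (word>>1) & 0x3 = 0
state [3+:1] = (word>>3) & 0x1 = 0
addr_hi [4+:10] = (word>>4) & 0x3ff = 793  ←
chan [14+:1] = (word>>14) & 0x1 = 0
err [15+:1] = (word>>15) & 0x1 = 1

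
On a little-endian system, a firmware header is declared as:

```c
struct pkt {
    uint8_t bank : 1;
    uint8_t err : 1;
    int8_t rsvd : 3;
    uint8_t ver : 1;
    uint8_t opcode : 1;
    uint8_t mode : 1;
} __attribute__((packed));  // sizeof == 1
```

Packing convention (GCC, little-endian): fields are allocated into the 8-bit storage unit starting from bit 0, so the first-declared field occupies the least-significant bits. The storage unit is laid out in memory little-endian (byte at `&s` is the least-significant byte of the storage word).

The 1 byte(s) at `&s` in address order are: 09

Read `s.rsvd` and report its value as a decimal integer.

[0]=0x09 (little-endian) → word 0x09
bank:1 @ bit 0 → (0x09>>0)&0x1 = 0x1
err:1 @ bit 1 → (0x09>>1)&0x1 = 0x0
rsvd:3 @ bit 2 → (0x09>>2)&0x7 = 0x2  ←
ver:1 @ bit 5 → (0x09>>5)&0x1 = 0x0
opcode:1 @ bit 6 → (0x09>>6)&0x1 = 0x0
mode:1 @ bit 7 → (0x09>>7)&0x1 = 0x0
rsvd signed 3b, MSB=0: value = 2

2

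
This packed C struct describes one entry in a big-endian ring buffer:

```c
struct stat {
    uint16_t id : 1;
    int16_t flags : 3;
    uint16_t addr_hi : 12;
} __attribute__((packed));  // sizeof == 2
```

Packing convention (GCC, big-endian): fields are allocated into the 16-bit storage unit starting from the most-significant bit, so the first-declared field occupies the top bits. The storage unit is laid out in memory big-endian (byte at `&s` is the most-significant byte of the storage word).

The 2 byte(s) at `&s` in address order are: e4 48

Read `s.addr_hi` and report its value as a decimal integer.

1096

[0]=0xe4 [1]=0x48 (big-endian) → word 0xe448
id:1 @ bit 15 → (0xe448>>15)&0x1 = 0x1
flags:3 @ bit 12 → (0xe448>>12)&0x7 = 0x6
addr_hi:12 @ bit 0 → (0xe448>>0)&0xfff = 0x448  ←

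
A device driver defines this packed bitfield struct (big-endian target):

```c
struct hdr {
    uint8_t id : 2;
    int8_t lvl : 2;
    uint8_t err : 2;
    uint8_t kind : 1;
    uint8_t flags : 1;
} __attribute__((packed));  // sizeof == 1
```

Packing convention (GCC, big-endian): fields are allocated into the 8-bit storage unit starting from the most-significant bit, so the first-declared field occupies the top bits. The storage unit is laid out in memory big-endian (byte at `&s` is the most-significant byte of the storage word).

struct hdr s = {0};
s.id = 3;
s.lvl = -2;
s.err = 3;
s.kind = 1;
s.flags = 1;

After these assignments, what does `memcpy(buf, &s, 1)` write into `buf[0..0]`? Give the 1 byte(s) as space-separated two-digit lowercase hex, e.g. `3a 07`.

id:2 = 3 → 0x3 << 6 → word 0xc0
lvl:2 = -2 → 0x2 << 4 → word 0xe0
err:2 = 3 → 0x3 << 2 → word 0xec
kind:1 = 1 → 0x1 << 1 → word 0xee
flags:1 = 1 → 0x1 << 0 → word 0xef
word = 0xef → big-endian bytes:
  [0]=0xef

ef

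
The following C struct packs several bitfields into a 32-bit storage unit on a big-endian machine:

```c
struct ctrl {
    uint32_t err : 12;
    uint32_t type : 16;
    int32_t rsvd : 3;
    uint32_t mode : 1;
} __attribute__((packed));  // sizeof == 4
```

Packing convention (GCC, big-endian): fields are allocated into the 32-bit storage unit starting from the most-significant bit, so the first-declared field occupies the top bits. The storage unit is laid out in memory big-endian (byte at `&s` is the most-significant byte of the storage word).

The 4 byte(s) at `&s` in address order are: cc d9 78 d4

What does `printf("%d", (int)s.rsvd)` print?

[0]=0xcc [1]=0xd9 [2]=0x78 [3]=0xd4 (big-endian) → word 0xccd978d4
err:12 @ bit 20 → (0xccd978d4>>20)&0xfff = 0xccd
type:16 @ bit 4 → (0xccd978d4>>4)&0xffff = 0x978d
rsvd:3 @ bit 1 → (0xccd978d4>>1)&0x7 = 0x2  ←
mode:1 @ bit 0 → (0xccd978d4>>0)&0x1 = 0x0
rsvd signed 3b, MSB=0: value = 2

2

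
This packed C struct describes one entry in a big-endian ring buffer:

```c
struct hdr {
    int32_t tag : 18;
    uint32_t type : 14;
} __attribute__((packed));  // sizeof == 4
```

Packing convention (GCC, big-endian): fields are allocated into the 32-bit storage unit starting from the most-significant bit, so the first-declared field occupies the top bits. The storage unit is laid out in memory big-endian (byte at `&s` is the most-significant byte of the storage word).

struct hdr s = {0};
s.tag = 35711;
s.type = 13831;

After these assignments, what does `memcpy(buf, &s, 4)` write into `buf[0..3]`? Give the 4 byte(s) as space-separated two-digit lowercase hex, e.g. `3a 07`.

tag:18 = 35711 → 0x8b7f << 14 → word 0x22dfc000
type:14 = 13831 → 0x3607 << 0 → word 0x22dff607
word = 0x22dff607 → big-endian bytes:
  [0]=0x22  [1]=0xdf  [2]=0xf6  [3]=0x07

22 df f6 07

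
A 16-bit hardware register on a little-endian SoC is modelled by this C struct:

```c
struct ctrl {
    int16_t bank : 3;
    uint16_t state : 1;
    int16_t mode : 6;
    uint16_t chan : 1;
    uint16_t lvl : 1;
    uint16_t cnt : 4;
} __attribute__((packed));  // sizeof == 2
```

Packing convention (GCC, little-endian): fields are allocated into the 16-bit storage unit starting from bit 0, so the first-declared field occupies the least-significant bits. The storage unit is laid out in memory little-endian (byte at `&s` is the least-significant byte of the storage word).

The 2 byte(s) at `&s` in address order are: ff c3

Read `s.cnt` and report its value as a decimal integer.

12

[0]=0xff [1]=0xc3 (little-endian) → word 0xc3ff
bank [0+:3] = (word>>0) & 0x7 = 7
state [3+:1] = (word>>3) & 0x1 = 1
mode [4+:6] = (word>>4) & 0x3f = 63
chan [10+:1] = (word>>10) & 0x1 = 0
lvl [11+:1] = (word>>11) & 0x1 = 0
cnt [12+:4] = (word>>12) & 0xf = 12  ←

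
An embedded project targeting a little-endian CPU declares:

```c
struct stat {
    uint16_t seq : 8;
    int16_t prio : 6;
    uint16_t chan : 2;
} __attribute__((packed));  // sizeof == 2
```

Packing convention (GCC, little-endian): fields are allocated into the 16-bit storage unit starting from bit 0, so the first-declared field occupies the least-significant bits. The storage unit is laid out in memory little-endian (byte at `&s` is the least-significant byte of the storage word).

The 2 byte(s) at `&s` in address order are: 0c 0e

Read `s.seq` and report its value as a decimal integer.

[0]=0x0c [1]=0x0e (little-endian) → word 0x0e0c
seq [0+:8] = (word>>0) & 0xff = 12  ←
prio [8+:6] = (word>>8) & 0x3f = 14
chan [14+:2] = (word>>14) & 0x3 = 0

12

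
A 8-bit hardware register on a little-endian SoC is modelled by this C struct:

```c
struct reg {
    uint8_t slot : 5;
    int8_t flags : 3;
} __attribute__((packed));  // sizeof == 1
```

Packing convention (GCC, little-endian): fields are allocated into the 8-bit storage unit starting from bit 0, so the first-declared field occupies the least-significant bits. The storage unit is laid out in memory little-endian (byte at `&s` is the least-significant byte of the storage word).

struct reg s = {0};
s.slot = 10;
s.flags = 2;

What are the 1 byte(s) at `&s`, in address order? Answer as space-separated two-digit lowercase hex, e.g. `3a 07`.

4a

slot:5 = 10 → 0xa << 0 → word 0x0a
flags:3 = 2 → 0x2 << 5 → word 0x4a
word = 0x4a → little-endian bytes:
  [0]=0x4a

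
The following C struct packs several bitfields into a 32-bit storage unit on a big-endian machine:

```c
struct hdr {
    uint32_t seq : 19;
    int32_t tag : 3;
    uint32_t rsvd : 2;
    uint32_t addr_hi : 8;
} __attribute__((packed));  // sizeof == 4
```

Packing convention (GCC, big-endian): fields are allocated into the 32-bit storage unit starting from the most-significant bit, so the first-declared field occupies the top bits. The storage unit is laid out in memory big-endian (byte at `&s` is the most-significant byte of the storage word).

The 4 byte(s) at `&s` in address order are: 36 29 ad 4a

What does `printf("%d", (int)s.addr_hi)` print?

74

[0]=0x36 [1]=0x29 [2]=0xad [3]=0x4a (big-endian) → word 0x3629ad4a
seq:19 @ bit 13 → (0x3629ad4a>>13)&0x7ffff = 0x1b14d
tag:3 @ bit 10 → (0x3629ad4a>>10)&0x7 = 0x3
rsvd:2 @ bit 8 → (0x3629ad4a>>8)&0x3 = 0x1
addr_hi:8 @ bit 0 → (0x3629ad4a>>0)&0xff = 0x4a  ←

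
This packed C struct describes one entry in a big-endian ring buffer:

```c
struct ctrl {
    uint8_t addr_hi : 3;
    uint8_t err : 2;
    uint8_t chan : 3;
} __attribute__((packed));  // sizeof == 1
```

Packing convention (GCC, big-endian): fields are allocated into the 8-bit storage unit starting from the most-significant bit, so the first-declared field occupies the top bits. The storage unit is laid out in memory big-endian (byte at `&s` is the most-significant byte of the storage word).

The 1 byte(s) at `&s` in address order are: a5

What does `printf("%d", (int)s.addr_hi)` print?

[0]=0xa5 (big-endian) → word 0xa5
addr_hi:3 @ bit 5 → (0xa5>>5)&0x7 = 0x5  ←
err:2 @ bit 3 → (0xa5>>3)&0x3 = 0x0
chan:3 @ bit 0 → (0xa5>>0)&0x7 = 0x5

5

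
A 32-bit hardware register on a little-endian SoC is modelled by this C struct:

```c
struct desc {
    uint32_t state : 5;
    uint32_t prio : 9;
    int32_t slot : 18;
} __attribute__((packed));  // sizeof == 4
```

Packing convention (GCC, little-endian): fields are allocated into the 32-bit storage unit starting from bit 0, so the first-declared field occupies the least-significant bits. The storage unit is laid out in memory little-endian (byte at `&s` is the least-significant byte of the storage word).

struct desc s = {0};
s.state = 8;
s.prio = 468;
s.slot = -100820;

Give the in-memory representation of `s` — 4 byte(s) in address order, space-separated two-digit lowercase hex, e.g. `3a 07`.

state:5 = 8 → 0x8 << 0 → word 0x00000008
prio:9 = 468 → 0x1d4 << 5 → word 0x00003a88
slot:18 = -100820 → 0x2762c << 14 → word 0x9d8b3a88
word = 0x9d8b3a88 → little-endian bytes:
  [0]=0x88  [1]=0x3a  [2]=0x8b  [3]=0x9d

88 3a 8b 9d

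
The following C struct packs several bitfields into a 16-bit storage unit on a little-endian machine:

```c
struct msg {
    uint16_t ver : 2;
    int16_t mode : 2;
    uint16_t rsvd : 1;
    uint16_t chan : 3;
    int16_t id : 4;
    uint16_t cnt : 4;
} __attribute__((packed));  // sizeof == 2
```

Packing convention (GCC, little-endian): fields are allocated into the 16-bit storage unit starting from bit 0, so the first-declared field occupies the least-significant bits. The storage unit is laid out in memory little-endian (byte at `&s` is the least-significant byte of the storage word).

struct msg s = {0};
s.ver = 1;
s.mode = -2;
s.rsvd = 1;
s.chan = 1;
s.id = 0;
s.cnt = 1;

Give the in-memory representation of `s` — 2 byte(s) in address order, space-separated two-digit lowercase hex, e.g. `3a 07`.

[0+:2] ver=1 & 0x3 = 0x1; word=0x0001
[2+:2] mode=-2 & 0x3 = 0x2; word=0x0009
[4+:1] rsvd=1 & 0x1 = 0x1; word=0x0019
[5+:3] chan=1 & 0x7 = 0x1; word=0x0039
[8+:4] id=0 & 0xf = 0x0; word=0x0039
[12+:4] cnt=1 & 0xf = 0x1; word=0x1039
word = 0x1039 → little-endian bytes:
  [0]=0x39  [1]=0x10

39 10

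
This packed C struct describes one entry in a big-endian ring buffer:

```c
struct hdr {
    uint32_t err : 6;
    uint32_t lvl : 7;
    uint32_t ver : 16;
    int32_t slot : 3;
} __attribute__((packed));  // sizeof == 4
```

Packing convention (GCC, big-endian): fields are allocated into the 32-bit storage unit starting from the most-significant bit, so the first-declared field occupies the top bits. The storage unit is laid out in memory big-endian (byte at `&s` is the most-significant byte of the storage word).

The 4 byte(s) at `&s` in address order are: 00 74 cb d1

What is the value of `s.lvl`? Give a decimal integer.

14

[0]=0x00 [1]=0x74 [2]=0xcb [3]=0xd1 (big-endian) → word 0x0074cbd1
err:6 @ bit 26 → (0x0074cbd1>>26)&0x3f = 0x0
lvl:7 @ bit 19 → (0x0074cbd1>>19)&0x7f = 0xe  ←
ver:16 @ bit 3 → (0x0074cbd1>>3)&0xffff = 0x997a
slot:3 @ bit 0 → (0x0074cbd1>>0)&0x7 = 0x1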